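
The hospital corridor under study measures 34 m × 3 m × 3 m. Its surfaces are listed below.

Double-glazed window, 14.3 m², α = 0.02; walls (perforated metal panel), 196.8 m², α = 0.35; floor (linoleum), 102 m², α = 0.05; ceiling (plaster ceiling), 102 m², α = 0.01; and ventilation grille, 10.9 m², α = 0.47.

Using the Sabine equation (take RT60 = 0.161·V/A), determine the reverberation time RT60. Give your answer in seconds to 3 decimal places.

Equivalent absorption area: A = 14.3*0.02 + 196.8*0.35 + 102*0.05 + 102*0.01 + 10.9*0.47 = 80.409 m².
Volume V = 34 × 3 × 3 = 306 m³.
T = 0.161 V/A = 0.161·306/80.409 = 0.613 s.

0.613 s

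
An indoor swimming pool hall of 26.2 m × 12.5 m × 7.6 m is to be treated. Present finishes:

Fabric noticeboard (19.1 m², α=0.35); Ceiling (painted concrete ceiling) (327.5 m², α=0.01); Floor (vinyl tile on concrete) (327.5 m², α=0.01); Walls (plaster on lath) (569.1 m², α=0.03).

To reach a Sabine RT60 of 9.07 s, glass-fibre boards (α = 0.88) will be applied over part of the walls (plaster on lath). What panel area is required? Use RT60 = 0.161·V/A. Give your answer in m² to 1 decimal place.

Total absorption A₁ = 19.1*0.35 + 327.5*0.01 + 327.5*0.01 + 569.1*0.03
  = 6.685 + 3.275 + 3.275 + 17.073 = 30.308 m² sabins.
V = 2489 m³. Target absorption A₂ = 0.161 × 2489 / 9.07 = 44.182 sabins.
Absorption to add: 44.182 − 30.308 = 13.874 sabins.
Net gain per m²: Δα = 0.88 − 0.03 = 0.85.
Area = ΔA/Δα = 13.874/0.85 = 16.3 m².

16.3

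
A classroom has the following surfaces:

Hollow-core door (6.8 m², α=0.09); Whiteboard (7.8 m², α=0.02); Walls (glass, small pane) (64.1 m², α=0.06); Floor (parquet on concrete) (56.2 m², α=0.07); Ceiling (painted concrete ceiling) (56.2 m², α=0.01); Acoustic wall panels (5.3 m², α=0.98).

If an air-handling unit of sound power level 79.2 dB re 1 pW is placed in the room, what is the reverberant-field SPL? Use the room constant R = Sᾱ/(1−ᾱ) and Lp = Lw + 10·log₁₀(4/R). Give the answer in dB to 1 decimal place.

Σ(Sᵢαᵢ) = 6.8·0.09 + 7.8·0.02 + 64.1·0.06 + 56.2·0.07 + 56.2·0.01 + 5.3·0.98 = 14.304; total area S = 196.4 m².
ᾱ = 0.0728, so room constant R = A/(1−ᾱ) = 15.427 m².
Lp = Lw + 10 log₁₀(4/R) = 79.2 -5.86 = 73.3 dB.

73.3 dB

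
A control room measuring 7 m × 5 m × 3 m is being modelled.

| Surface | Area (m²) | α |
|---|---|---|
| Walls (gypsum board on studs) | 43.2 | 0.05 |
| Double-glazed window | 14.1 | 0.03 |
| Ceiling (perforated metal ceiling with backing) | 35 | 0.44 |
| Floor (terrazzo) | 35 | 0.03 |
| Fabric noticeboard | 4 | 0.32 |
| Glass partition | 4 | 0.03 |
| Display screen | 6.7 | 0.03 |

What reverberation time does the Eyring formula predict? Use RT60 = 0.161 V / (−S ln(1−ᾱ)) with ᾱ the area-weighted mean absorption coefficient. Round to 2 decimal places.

0.76 s

Total surface area S = 43.2 + 14.1 + 35 + 35 + 4 + 4 + 6.7 = 142.0 m².
Σ(Sᵢαᵢ) = 43.2×0.05 + 14.1×0.03 + 35×0.44 + 35×0.03 + 4×0.32 + 4×0.03 + 6.7×0.03 = 20.634.
Mean coefficient ᾱ = A/S = 0.1453.
−S·ln(1−ᾱ) = −142.0 × ln(1 − 0.1453) = 22.295.
V = 7 × 5 × 3 = 105 m³.
RT60 = 0.161 × 105 / 22.295 = 0.76 s.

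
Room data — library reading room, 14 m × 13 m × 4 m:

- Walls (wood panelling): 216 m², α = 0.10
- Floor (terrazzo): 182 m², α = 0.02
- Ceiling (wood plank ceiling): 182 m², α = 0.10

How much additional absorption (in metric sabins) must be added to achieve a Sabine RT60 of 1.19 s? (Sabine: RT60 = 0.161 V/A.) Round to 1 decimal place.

55.1 sabins

Total absorption A₁ = 216*0.10 + 182*0.02 + 182*0.10
  = 21.600 + 3.640 + 18.200 = 43.440 m² sabins.
For T = 1.19 s, need A₂ = 0.161·V/T = 0.161·728/1.19 = 98.494 sabins.
Shortfall: 98.494 − 43.440 = 55.1 sabins.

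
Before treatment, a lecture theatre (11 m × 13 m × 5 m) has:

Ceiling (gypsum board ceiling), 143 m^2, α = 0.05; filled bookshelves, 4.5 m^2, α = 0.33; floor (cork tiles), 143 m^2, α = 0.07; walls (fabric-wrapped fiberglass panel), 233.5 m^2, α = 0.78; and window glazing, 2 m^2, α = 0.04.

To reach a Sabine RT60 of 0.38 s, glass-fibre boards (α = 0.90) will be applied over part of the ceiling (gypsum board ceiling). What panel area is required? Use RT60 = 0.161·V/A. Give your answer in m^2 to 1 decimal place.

120.1

Total absorption A₁ = 143×0.05 + 4.5×0.33 + 143×0.07 + 233.5×0.78 + 2×0.04
  = 7.150 + 1.485 + 10.010 + 182.130 + 0.080 = 200.855 m^2 sabins.
Required A₂ = 0.161·715/0.38 = 302.934 sabins.
ΔA needed = 302.934 − 200.855 = 102.079 sabins.
Each m^2 of panel replacing the ceiling (gypsum board ceiling) adds (0.90 − 0.05) = 0.85 sabins.
Panel area = 102.079 / 0.85 = 120.1 m^2.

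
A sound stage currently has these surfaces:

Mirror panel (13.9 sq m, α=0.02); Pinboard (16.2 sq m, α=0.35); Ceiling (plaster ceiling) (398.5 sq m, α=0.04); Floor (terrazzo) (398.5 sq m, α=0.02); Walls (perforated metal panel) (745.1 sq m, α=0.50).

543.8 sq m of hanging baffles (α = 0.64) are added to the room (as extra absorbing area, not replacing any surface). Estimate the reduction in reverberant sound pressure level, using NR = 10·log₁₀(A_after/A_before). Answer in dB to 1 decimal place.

Total absorption A_before = 13.9*0.02 + 16.2*0.35 + 398.5*0.04 + 398.5*0.02 + 745.1*0.50
  = 0.278 + 5.670 + 15.940 + 7.970 + 372.550 = 402.408 sq m sabins.
Added absorption = 543.8 × 0.64 = 348.032 sabins.
A_after = 402.408 + 348.032 = 750.440 sabins.
Reduction = 10 log₁₀(A_after/A_before) = 10 log₁₀(1.8649) = 2.7 dB.

2.7 dB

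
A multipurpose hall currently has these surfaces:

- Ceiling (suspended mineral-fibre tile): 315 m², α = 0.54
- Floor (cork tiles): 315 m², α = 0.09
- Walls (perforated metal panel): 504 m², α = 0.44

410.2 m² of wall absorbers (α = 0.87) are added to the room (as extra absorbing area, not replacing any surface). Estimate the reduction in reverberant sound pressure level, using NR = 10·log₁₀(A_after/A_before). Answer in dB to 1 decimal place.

A_before = Σ Sᵢαᵢ = 315·0.54 + 315·0.09 + 504·0.44 = 420.210 sabins.
Treatment contributes 410.2·0.87 = 356.874 sabins.
A_after = 420.210 + 356.874 = 777.084 sabins.
NR = 10·log₁₀(777.084/420.210) = 2.7 dB.

2.7 dB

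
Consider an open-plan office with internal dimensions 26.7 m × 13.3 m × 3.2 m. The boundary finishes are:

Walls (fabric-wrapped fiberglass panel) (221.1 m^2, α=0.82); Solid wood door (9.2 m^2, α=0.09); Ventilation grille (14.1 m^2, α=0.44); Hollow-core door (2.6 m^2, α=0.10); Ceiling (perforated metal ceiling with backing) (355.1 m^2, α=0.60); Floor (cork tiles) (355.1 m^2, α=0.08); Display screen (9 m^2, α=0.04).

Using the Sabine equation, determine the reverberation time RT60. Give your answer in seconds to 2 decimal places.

Summing Sᵢαᵢ: 181.302 + 0.828 + 6.204 + 0.260 + 213.060 + 28.408 + 0.360 → A = 430.422 sabins.
V = 26.7·13.3·3.2 = 1136.352 m³.
Sabine: RT60 = 0.161 × 1136.352 / 430.422 = 0.43 s.

0.43 sec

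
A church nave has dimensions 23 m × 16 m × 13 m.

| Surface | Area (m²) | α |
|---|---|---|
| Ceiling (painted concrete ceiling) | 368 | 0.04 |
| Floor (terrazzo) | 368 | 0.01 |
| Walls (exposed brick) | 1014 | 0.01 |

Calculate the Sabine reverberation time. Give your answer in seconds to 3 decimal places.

26.988 s

Equivalent absorption area: A = 368*0.04 + 368*0.01 + 1014*0.01 = 28.540 m².
V = 23·16·13 = 4784 m³.
Sabine: RT60 = 0.161 × 4784 / 28.540 = 26.988 s.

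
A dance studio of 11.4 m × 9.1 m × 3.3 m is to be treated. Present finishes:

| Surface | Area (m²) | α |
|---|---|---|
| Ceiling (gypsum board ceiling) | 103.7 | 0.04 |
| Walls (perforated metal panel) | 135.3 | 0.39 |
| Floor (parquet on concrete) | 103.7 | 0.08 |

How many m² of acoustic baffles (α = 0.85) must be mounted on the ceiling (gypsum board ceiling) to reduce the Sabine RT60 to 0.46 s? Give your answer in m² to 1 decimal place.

Summing Sᵢαᵢ: 4.148 + 52.767 + 8.296 → A₁ = 65.211 sabins.
Required A₂ = 0.161·342.342/0.46 = 119.820 sabins.
ΔA needed = 119.820 − 65.211 = 54.609 sabins.
Net gain per m²: Δα = 0.85 − 0.04 = 0.81.
Area = ΔA/Δα = 54.609/0.81 = 67.4 m².

67.4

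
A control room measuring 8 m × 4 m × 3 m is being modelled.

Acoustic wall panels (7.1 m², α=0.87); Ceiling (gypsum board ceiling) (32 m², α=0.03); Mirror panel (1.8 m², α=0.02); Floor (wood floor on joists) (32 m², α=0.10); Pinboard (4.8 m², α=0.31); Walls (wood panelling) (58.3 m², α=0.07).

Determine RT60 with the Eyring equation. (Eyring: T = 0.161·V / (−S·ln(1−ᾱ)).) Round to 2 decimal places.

S = Σ Sᵢ = 136.0 m².
Absorption A = 7.1×0.87 + 32×0.03 + 1.8×0.02 + 32×0.10 + 4.8×0.31 + 58.3×0.07 = 15.942 sabins.
ᾱ = 15.942 / 136.0 = 0.1172.
−S·ln(1−ᾱ) = −136.0 × ln(1 − 0.1172) = 16.953.
V = 8 × 4 × 3 = 96 m³.
T = 0.161·V/[−S·ln(1−ᾱ)] = 0.161·96/16.953 = 0.91 s.

0.91 s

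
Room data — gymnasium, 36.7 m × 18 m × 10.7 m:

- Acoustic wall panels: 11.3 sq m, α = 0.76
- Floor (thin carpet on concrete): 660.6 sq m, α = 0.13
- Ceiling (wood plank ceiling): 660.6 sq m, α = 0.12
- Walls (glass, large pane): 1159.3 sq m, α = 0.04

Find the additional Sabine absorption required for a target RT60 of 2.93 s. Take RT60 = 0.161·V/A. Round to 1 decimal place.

A₁ = Σ Sᵢαᵢ = 11.3×0.76 + 660.6×0.13 + 660.6×0.12 + 1159.3×0.04 = 220.110 sabins.
For T = 2.93 s, need A₂ = 0.161·V/T = 0.161·7068.42/2.93 = 388.401 sabins.
Additional absorption ΔA = 388.401 − 220.110 = 168.3 sabins.

168.3 sabins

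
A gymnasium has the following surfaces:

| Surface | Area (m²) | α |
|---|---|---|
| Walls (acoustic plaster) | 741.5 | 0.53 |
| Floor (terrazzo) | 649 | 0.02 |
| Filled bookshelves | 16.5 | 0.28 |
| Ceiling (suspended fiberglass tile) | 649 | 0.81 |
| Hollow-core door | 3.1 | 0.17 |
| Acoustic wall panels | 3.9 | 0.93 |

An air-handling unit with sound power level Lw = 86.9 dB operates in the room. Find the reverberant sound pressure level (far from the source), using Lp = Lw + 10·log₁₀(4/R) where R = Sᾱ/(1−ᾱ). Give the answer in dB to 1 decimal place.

60.5 dB

Σ(Sᵢαᵢ) = 741.5×0.53 + 649×0.02 + 16.5×0.28 + 649×0.81 + 3.1×0.17 + 3.9×0.93 = 940.439; total area S = 2063.0 m².
ᾱ = 0.4559, so room constant R = A/(1−ᾱ) = 1728.430 m².
Lp = Lw + 10 log₁₀(4/R) = 86.9 -26.36 = 60.5 dB.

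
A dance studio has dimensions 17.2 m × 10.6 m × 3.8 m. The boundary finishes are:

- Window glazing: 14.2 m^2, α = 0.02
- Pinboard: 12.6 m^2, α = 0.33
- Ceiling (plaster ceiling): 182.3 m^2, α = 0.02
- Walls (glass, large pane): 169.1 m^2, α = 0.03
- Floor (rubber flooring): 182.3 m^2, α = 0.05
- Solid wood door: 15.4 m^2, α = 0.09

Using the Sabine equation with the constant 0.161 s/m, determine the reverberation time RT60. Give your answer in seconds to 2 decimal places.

4.71 sec

Total absorption A = 14.2*0.02 + 12.6*0.33 + 182.3*0.02 + 169.1*0.03 + 182.3*0.05 + 15.4*0.09
  = 0.284 + 4.158 + 3.646 + 5.073 + 9.115 + 1.386 = 23.662 m^2 sabins.
V = 17.2·10.6·3.8 = 692.816 m³.
RT60 = 0.161 · V / A = 0.161 × 692.816 / 23.662 = 4.71 s.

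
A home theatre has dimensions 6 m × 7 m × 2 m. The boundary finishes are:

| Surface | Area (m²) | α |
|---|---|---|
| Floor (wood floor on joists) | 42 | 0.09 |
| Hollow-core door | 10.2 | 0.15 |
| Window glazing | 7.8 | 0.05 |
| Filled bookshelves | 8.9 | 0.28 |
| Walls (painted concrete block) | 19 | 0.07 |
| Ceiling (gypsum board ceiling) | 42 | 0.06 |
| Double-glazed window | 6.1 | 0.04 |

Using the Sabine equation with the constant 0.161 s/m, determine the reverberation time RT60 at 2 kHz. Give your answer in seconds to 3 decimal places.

1.101 s

Equivalent absorption area: A = 42×0.09 + 10.2×0.15 + 7.8×0.05 + 8.9×0.28 + 19×0.07 + 42×0.06 + 6.1×0.04 = 12.286 m².
Room volume: 84 m³.
T = 0.161 V/A = 0.161·84/12.286 = 1.101 s.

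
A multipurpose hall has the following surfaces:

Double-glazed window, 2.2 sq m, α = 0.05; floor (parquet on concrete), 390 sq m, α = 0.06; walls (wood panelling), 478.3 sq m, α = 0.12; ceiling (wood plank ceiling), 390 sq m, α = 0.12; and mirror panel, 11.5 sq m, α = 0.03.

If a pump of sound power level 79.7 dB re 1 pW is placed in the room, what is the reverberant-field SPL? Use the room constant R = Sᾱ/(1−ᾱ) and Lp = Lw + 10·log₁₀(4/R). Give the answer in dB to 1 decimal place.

64.2 dB

Σ(Sᵢαᵢ) = 2.2·0.05 + 390·0.06 + 478.3·0.12 + 390·0.12 + 11.5·0.03 = 128.051; total area S = 1272.0 sq m.
ᾱ = 128.051/1272.0 = 0.1007; R = Sᾱ/(1−ᾱ) = 128.051/(1−0.1007) = 142.390 sq m.
Lp = Lw + 10 log₁₀(4/R) = 79.7 -15.51 = 64.2 dB.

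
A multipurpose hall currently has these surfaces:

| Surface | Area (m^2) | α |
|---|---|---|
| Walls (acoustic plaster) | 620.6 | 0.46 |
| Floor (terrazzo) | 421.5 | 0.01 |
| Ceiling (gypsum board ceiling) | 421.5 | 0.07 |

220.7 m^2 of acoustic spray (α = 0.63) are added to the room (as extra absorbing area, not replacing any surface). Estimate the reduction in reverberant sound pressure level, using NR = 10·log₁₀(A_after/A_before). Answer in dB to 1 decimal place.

Summing Sᵢαᵢ: 285.476 + 4.215 + 29.505 → A_before = 319.196 sabins.
Added absorption = 220.7 × 0.63 = 139.041 sabins.
New total A_after = 458.237 sabins.
Reduction = 10 log₁₀(A_after/A_before) = 10 log₁₀(1.4356) = 1.6 dB.

1.6 dB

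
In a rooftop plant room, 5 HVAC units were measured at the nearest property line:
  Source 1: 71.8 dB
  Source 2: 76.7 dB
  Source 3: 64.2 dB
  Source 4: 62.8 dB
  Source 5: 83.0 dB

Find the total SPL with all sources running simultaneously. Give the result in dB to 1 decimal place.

84.2 dB

Σ 10^(Lᵢ/10) = 2.66e+08.
L_total = 10·log₁₀(2.66e+08) = 84.2 dB.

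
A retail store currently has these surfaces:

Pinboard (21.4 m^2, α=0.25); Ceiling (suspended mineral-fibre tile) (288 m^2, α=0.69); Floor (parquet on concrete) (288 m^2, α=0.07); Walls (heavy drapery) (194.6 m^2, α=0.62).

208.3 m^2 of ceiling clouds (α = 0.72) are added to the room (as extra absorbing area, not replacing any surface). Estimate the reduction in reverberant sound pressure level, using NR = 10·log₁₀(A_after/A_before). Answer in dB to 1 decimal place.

Equivalent absorption area: A_before = 21.4×0.25 + 288×0.69 + 288×0.07 + 194.6×0.62 = 344.882 m^2.
Added absorption = 208.3 × 0.72 = 149.976 sabins.
New total A_after = 494.858 sabins.
Reduction = 10 log₁₀(A_after/A_before) = 10 log₁₀(1.4349) = 1.6 dB.

1.6 dB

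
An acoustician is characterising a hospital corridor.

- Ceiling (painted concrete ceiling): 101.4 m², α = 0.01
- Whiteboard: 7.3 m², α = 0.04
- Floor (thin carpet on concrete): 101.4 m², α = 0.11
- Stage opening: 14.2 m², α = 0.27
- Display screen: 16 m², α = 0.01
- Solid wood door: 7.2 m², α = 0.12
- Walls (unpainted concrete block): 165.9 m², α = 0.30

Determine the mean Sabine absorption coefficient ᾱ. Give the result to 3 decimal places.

0.162

Total surface area S = 413.4 m².
Weighted sum Σ Sα = 67.088.
ᾱ = 67.088 / 413.4 = 0.162.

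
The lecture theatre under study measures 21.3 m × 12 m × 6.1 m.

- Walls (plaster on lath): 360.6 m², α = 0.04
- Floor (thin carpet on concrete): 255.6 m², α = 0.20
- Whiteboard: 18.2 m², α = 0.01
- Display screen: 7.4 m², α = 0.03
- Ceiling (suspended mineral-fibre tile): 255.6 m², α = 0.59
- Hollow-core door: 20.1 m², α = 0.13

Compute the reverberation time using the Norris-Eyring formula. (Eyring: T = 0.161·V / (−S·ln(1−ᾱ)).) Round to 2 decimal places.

Total surface area S = 360.6 + 255.6 + 18.2 + 7.4 + 255.6 + 20.1 = 917.5 m².
Absorption A = 360.6·0.04 + 255.6·0.20 + 18.2·0.01 + 7.4·0.03 + 255.6·0.59 + 20.1·0.13 = 219.365 sabins.
Mean coefficient ᾱ = A/S = 0.2391.
Eyring denominator: −S ln(1−ᾱ) = 250.710.
V = 21.3 × 12 × 6.1 = 1559.16 m³.
RT60 = 0.161 × 1559.16 / 250.710 = 1.00 s.

1.00 s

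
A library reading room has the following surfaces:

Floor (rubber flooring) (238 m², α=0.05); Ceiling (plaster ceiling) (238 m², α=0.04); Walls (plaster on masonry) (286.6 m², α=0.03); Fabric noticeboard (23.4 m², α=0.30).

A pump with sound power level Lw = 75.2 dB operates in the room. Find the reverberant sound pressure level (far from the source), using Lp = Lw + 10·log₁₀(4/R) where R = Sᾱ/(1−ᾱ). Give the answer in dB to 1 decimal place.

65.3 dB

Σ(Sᵢαᵢ) = 238×0.05 + 238×0.04 + 286.6×0.03 + 23.4×0.30 = 37.038; total area S = 786.0 m².
ᾱ = 0.0471, so room constant R = A/(1−ᾱ) = 38.869 m².
Lp = 75.2 + 10·log₁₀(4/38.869) = 75.2 + (-9.88) = 65.3 dB.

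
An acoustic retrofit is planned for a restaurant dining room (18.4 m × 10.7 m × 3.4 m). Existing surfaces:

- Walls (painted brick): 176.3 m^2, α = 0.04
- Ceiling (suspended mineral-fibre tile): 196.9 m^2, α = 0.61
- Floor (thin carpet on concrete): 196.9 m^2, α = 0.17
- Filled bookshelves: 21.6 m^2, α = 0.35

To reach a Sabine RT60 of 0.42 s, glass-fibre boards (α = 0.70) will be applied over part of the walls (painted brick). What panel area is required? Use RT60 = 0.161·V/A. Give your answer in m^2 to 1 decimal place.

133.9

A₁ = Σ Sᵢαᵢ = 176.3·0.04 + 196.9·0.61 + 196.9·0.17 + 21.6·0.35 = 168.194 sabins.
V = 669.392 m³. Target absorption A₂ = 0.161 × 669.392 / 0.42 = 256.600 sabins.
Absorption to add: 256.600 − 168.194 = 88.406 sabins.
Each m^2 of panel replacing the walls (painted brick) adds (0.70 − 0.04) = 0.66 sabins.
Panel area = 88.406 / 0.66 = 133.9 m^2.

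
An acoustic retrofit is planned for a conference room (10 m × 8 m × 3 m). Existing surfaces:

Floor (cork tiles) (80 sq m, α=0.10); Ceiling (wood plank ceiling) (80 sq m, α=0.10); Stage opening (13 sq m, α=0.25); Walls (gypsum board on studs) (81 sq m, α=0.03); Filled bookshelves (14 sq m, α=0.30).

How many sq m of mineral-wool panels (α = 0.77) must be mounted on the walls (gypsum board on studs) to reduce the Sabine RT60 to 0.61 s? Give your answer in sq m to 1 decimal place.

50.6

Total absorption A₁ = 80*0.10 + 80*0.10 + 13*0.25 + 81*0.03 + 14*0.30
  = 8.000 + 8.000 + 3.250 + 2.430 + 4.200 = 25.880 sq m sabins.
V = 240 m³. Target absorption A₂ = 0.161 × 240 / 0.61 = 63.344 sabins.
ΔA needed = 63.344 − 25.880 = 37.464 sabins.
Net gain per sq m: Δα = 0.77 − 0.03 = 0.74.
Area = ΔA/Δα = 37.464/0.74 = 50.6 sq m.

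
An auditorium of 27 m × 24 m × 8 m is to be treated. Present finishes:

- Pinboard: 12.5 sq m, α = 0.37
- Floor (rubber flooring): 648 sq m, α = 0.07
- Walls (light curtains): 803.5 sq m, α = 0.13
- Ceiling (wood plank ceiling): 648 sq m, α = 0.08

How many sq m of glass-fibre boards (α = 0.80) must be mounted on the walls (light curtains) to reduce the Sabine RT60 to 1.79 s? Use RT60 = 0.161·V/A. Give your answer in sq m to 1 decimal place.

Summing Sᵢαᵢ: 4.625 + 45.360 + 104.455 + 51.840 → A₁ = 206.280 sabins.
V = 5184 m³. Target absorption A₂ = 0.161 × 5184 / 1.79 = 466.270 sabins.
ΔA needed = 466.270 − 206.280 = 259.990 sabins.
Each sq m of panel replacing the walls (light curtains) adds (0.80 − 0.13) = 0.67 sabins.
Area = ΔA/Δα = 259.990/0.67 = 388.0 sq m.

388.0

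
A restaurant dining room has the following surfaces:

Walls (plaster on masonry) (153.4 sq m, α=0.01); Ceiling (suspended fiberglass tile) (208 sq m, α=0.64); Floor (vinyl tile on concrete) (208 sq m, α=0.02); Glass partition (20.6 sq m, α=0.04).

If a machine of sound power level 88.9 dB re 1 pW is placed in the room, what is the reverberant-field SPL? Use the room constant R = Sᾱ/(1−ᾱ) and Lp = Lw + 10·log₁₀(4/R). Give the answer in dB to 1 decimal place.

A = 139.638 sabins; S = 590.0 sq m.
ᾱ = 139.638/590.0 = 0.2367; R = Sᾱ/(1−ᾱ) = 139.638/(1−0.2367) = 182.940 sq m.
Lp = Lw + 10 log₁₀(4/R) = 88.9 -16.60 = 72.3 dB.

72.3 dB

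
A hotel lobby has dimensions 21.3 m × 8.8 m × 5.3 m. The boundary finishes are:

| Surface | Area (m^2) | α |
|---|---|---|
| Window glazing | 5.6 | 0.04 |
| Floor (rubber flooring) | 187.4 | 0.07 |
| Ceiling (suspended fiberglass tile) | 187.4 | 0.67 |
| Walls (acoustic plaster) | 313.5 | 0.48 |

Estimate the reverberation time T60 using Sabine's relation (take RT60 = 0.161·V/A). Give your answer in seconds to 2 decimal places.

0.55 seconds

Summing Sᵢαᵢ: 0.224 + 13.118 + 125.558 + 150.480 → A = 289.380 sabins.
Room volume: 993.432 m³.
Sabine: RT60 = 0.161 × 993.432 / 289.380 = 0.55 s.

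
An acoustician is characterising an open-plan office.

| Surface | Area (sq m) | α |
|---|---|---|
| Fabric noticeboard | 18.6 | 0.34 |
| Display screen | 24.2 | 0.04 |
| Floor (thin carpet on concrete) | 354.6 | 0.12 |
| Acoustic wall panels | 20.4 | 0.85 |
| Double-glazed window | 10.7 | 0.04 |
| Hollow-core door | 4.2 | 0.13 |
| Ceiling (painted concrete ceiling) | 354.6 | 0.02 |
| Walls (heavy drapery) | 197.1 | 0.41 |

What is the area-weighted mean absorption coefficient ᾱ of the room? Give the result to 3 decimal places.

0.159

S = Σ Sᵢ = 18.6 + 24.2 + 354.6 + 20.4 + 10.7 + 4.2 + 354.6 + 197.1 = 984.4 sq m.
Σ(Sᵢαᵢ) = 18.6×0.34 + 24.2×0.04 + 354.6×0.12 + 20.4×0.85 + 10.7×0.04 + 4.2×0.13 + 354.6×0.02 + 197.1×0.41 = 156.061.
ᾱ = A/S = 0.159.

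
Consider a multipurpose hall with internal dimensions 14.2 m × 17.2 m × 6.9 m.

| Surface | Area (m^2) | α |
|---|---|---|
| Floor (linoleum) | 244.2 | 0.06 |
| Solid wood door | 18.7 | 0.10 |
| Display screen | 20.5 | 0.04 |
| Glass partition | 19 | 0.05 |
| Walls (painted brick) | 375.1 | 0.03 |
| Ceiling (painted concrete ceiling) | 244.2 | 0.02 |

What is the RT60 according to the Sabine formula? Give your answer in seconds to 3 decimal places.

7.881 s

Total absorption A = 244.2*0.06 + 18.7*0.10 + 20.5*0.04 + 19*0.05 + 375.1*0.03 + 244.2*0.02
  = 14.652 + 1.870 + 0.820 + 0.950 + 11.253 + 4.884 = 34.429 m^2 sabins.
V = 14.2·17.2·6.9 = 1685.256 m³.
RT60 = 0.161 · V / A = 0.161 × 1685.256 / 34.429 = 7.881 s.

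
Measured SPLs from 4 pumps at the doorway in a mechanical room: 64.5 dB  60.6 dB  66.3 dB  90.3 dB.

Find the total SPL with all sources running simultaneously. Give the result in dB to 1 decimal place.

90.3 dB

Converting to relative power and adding: 10^(64.5/10) + 10^(60.6/10) + 10^(66.3/10) + 10^(90.3/10) = 1.08e+09.
L_total = 10·log₁₀(1.08e+09) = 90.3 dB.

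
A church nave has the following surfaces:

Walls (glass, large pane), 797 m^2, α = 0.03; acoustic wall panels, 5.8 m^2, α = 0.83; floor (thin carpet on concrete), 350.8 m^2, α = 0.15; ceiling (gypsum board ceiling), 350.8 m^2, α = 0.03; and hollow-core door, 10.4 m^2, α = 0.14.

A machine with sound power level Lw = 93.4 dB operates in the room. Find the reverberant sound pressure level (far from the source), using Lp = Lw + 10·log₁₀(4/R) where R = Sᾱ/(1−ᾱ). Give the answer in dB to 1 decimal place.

79.4 dB

Σ(Sᵢαᵢ) = 797·0.03 + 5.8·0.83 + 350.8·0.15 + 350.8·0.03 + 10.4·0.14 = 93.324; total area S = 1514.8 m^2.
ᾱ = 93.324/1514.8 = 0.0616; R = Sᾱ/(1−ᾱ) = 93.324/(1−0.0616) = 99.450 m^2.
Lp = Lw + 10 log₁₀(4/R) = 93.4 -13.96 = 79.4 dB.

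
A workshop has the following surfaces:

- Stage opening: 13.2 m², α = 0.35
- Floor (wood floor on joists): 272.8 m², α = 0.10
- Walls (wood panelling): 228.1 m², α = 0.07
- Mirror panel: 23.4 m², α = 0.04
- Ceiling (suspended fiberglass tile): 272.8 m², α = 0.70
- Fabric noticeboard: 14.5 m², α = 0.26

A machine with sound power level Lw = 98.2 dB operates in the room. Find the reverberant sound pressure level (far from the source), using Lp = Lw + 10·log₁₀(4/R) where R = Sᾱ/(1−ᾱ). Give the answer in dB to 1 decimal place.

Σ(Sᵢαᵢ) = 13.2×0.35 + 272.8×0.10 + 228.1×0.07 + 23.4×0.04 + 272.8×0.70 + 14.5×0.26 = 243.533; total area S = 824.8 m².
ᾱ = 243.533/824.8 = 0.2953; R = Sᾱ/(1−ᾱ) = 243.533/(1−0.2953) = 345.584 m².
Lp = 98.2 + 10·log₁₀(4/345.584) = 98.2 + (-19.36) = 78.8 dB.

78.8 dB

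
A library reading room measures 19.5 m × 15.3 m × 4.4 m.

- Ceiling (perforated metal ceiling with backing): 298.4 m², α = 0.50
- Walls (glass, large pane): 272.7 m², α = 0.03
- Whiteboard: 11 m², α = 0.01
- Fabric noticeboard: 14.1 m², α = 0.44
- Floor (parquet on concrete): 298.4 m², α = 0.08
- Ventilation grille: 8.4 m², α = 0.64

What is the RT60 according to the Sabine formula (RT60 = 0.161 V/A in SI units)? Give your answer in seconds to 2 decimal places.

Total absorption A = 298.4×0.50 + 272.7×0.03 + 11×0.01 + 14.1×0.44 + 298.4×0.08 + 8.4×0.64
  = 149.200 + 8.181 + 0.110 + 6.204 + 23.872 + 5.376 = 192.943 m² sabins.
Room volume: 1312.74 m³.
RT60 = 0.161 · V / A = 0.161 × 1312.74 / 192.943 = 1.10 s.

1.10 seconds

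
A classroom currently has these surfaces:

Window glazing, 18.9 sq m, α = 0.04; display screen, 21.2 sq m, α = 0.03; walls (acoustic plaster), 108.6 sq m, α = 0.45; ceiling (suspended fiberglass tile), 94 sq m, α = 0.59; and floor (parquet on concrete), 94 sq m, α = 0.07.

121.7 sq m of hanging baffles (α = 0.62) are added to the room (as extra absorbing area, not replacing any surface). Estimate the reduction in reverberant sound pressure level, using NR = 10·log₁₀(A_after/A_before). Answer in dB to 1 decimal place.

Summing Sᵢαᵢ: 0.756 + 0.636 + 48.870 + 55.460 + 6.580 → A_before = 112.302 sabins.
Added absorption = 121.7 × 0.62 = 75.454 sabins.
A_after = 112.302 + 75.454 = 187.756 sabins.
Reduction = 10 log₁₀(A_after/A_before) = 10 log₁₀(1.6719) = 2.2 dB.

2.2 dB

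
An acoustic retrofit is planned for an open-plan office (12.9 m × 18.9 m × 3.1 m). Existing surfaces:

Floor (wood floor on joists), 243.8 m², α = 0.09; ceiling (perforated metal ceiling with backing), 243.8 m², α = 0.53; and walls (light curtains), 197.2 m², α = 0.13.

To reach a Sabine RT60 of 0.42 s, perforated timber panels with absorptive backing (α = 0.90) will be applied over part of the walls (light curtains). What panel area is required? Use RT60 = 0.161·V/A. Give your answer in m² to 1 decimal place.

A₁ = Σ Sᵢαᵢ = 243.8·0.09 + 243.8·0.53 + 197.2·0.13 = 176.792 sabins.
Required A₂ = 0.161·755.811/0.42 = 289.728 sabins.
ΔA needed = 289.728 − 176.792 = 112.936 sabins.
Net gain per m²: Δα = 0.90 − 0.13 = 0.77.
Panel area = 112.936 / 0.77 = 146.7 m².

146.7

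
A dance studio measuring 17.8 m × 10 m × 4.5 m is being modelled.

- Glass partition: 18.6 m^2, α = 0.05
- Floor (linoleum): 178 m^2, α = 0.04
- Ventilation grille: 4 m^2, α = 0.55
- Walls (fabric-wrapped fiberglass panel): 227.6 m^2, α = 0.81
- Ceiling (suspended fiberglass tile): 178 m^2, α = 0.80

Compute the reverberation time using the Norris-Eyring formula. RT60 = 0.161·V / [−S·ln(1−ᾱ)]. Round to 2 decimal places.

0.26 s

Total surface area S = 18.6 + 178 + 4 + 227.6 + 178 = 606.2 m^2.
Σ(Sᵢαᵢ) = 18.6×0.05 + 178×0.04 + 4×0.55 + 227.6×0.81 + 178×0.80 = 337.006.
Mean coefficient ᾱ = A/S = 0.5559.
Eyring denominator: −S ln(1−ᾱ) = 492.056.
V = 17.8 × 10 × 4.5 = 801 m³.
RT60 = 0.161 × 801 / 492.056 = 0.26 s.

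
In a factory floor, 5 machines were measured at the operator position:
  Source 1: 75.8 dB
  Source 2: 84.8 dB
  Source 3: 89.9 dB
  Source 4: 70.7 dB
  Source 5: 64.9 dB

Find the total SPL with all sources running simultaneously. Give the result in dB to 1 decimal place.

91.2 dB

Σ 10^(Lᵢ/10) = 1.332e+09.
L_total = 10·log₁₀(1.332e+09) = 91.2 dB.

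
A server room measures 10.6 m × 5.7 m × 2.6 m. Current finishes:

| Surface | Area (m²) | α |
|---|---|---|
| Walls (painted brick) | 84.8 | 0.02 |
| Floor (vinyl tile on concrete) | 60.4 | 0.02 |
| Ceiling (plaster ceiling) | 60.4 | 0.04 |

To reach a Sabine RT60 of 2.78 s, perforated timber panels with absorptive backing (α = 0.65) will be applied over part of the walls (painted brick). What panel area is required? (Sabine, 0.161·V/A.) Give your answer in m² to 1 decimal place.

6.0

A₁ = Σ Sᵢαᵢ = 84.8·0.02 + 60.4·0.02 + 60.4·0.04 = 5.320 sabins.
Required A₂ = 0.161·157.092/2.78 = 9.098 sabins.
Absorption to add: 9.098 − 5.320 = 3.778 sabins.
Net gain per m²: Δα = 0.65 − 0.02 = 0.63.
Area = ΔA/Δα = 3.778/0.63 = 6.0 m².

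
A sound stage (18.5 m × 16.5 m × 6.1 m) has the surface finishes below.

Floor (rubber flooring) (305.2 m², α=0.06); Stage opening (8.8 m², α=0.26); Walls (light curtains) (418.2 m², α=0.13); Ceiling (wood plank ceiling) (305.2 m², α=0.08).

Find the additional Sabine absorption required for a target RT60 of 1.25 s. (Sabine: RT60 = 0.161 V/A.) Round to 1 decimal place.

140.4 sabins

Summing Sᵢαᵢ: 18.312 + 2.288 + 54.366 + 24.416 → A₁ = 99.382 sabins.
V = 1862.025 m³. Required absorption A₂ = 0.161 × 1862.025 / 1.25 = 239.829 sabins.
ΔA = A₂ − A₁ = 239.829 − 99.382 = 140.4 sabins.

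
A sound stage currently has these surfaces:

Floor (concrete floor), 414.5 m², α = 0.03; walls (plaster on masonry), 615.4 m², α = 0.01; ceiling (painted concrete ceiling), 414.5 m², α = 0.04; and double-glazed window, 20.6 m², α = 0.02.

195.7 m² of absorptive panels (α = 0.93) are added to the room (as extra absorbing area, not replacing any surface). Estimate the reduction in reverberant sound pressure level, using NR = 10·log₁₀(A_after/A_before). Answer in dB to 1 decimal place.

7.9 dB

Total absorption A_before = 414.5*0.03 + 615.4*0.01 + 414.5*0.04 + 20.6*0.02
  = 12.435 + 6.154 + 16.580 + 0.412 = 35.581 m² sabins.
Treatment contributes 195.7·0.93 = 182.001 sabins.
A_after = 35.581 + 182.001 = 217.582 sabins.
Reduction = 10 log₁₀(A_after/A_before) = 10 log₁₀(6.1151) = 7.9 dB.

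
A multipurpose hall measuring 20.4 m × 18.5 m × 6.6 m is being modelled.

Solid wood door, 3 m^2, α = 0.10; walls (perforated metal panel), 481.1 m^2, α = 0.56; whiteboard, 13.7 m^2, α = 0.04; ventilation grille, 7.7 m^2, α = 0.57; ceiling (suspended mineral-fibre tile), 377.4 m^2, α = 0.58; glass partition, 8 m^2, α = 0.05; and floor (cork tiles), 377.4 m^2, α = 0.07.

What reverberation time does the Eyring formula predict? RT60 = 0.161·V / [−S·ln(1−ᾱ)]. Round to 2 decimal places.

Total surface area S = 3 + 481.1 + 13.7 + 7.7 + 377.4 + 8 + 377.4 = 1268.3 m^2.
Σ(Sᵢαᵢ) = 3·0.10 + 481.1·0.56 + 13.7·0.04 + 7.7·0.57 + 377.4·0.58 + 8·0.05 + 377.4·0.07 = 520.363.
ᾱ = 520.363 / 1268.3 = 0.4103.
Eyring denominator: −S ln(1−ᾱ) = 669.842.
V = 20.4 × 18.5 × 6.6 = 2490.84 m³.
RT60 = 0.161 × 2490.84 / 669.842 = 0.60 s.

0.60 s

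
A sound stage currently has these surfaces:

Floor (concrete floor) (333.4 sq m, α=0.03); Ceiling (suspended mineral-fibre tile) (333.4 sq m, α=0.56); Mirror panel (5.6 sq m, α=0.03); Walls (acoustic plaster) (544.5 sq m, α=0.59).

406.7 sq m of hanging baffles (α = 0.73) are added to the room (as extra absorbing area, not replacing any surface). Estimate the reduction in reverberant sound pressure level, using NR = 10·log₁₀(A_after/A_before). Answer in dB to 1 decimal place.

Equivalent absorption area: A_before = 333.4·0.03 + 333.4·0.56 + 5.6·0.03 + 544.5·0.59 = 518.129 sq m.
Treatment contributes 406.7·0.73 = 296.891 sabins.
A_after = 518.129 + 296.891 = 815.020 sabins.
Reduction = 10 log₁₀(A_after/A_before) = 10 log₁₀(1.5730) = 2.0 dB.

2.0 dB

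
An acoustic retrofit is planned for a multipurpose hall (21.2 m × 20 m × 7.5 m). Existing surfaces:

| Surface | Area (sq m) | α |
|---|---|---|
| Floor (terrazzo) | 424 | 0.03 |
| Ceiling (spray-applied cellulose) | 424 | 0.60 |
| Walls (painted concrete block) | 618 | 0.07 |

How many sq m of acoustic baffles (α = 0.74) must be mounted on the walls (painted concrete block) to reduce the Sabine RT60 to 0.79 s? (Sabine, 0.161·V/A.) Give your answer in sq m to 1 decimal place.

504.0

A₁ = Σ Sᵢαᵢ = 424·0.03 + 424·0.60 + 618·0.07 = 310.380 sabins.
Required A₂ = 0.161·3180/0.79 = 648.076 sabins.
Absorption to add: 648.076 − 310.380 = 337.696 sabins.
Each sq m of panel replacing the walls (painted concrete block) adds (0.74 − 0.07) = 0.67 sabins.
Area = ΔA/Δα = 337.696/0.67 = 504.0 sq m.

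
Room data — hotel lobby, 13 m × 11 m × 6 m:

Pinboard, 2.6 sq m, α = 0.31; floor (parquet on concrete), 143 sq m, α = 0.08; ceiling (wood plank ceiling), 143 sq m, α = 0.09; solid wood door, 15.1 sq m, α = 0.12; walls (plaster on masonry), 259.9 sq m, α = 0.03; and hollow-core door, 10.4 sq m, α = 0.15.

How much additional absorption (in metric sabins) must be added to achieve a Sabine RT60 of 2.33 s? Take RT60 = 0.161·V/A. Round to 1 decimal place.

23.0 sabins

Equivalent absorption area: A₁ = 2.6×0.31 + 143×0.08 + 143×0.09 + 15.1×0.12 + 259.9×0.03 + 10.4×0.15 = 36.285 sq m.
Target A₂ = 0.161·858/2.33 = 59.287 sabins (V = 858 m³).
Additional absorption ΔA = 59.287 − 36.285 = 23.0 sabins.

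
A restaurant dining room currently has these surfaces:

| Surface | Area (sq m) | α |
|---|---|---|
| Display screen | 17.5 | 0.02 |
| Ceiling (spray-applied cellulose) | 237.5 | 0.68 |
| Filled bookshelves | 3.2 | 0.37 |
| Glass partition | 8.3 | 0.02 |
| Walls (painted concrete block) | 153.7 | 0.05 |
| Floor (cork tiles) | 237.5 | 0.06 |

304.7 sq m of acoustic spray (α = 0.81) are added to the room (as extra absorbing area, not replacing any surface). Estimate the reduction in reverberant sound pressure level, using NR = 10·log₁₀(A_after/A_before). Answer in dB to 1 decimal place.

3.7 dB

Summing Sᵢαᵢ: 0.350 + 161.500 + 1.184 + 0.166 + 7.685 + 14.250 → A_before = 185.135 sabins.
Added absorption = 304.7 × 0.81 = 246.807 sabins.
New total A_after = 431.942 sabins.
NR = 10·log₁₀(431.942/185.135) = 3.7 dB.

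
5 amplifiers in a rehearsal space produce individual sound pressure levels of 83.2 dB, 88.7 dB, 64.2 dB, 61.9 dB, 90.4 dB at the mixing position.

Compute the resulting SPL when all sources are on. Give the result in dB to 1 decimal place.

Converting to relative power and adding: 10^(83.2/10) + 10^(88.7/10) + 10^(64.2/10) + 10^(61.9/10) + 10^(90.4/10) = 2.051e+09.
Combined level = 10 log₁₀(2.051e+09) = 93.1 dB.

93.1 dB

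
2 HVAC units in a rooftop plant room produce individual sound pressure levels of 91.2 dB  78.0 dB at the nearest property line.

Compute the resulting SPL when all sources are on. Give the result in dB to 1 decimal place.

91.4 dB

Converting to relative power and adding: 10^(91.2/10) + 10^(78.0/10) = 1.381e+09.
Combined level = 10 log₁₀(1.381e+09) = 91.4 dB.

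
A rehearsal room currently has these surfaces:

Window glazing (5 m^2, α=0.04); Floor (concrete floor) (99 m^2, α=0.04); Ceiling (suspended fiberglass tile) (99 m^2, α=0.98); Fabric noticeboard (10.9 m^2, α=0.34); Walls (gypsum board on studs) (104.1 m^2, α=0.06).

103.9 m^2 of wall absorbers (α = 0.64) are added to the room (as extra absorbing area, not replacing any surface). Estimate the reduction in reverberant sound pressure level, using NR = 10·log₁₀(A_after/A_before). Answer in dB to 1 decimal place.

2.0 dB

A_before = Σ Sᵢαᵢ = 5*0.04 + 99*0.04 + 99*0.98 + 10.9*0.34 + 104.1*0.06 = 111.132 sabins.
Treatment contributes 103.9·0.64 = 66.496 sabins.
New total A_after = 177.628 sabins.
Reduction = 10 log₁₀(A_after/A_before) = 10 log₁₀(1.5984) = 2.0 dB.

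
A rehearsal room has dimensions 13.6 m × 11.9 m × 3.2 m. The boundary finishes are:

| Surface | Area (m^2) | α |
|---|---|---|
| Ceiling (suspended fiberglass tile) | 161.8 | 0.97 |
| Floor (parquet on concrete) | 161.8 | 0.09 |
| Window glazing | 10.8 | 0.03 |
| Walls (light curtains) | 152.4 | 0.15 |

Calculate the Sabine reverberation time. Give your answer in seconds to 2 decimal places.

0.43 seconds

Summing Sᵢαᵢ: 156.946 + 14.562 + 0.324 + 22.860 → A = 194.692 sabins.
Volume V = 13.6 × 11.9 × 3.2 = 517.888 m³.
Sabine: RT60 = 0.161 × 517.888 / 194.692 = 0.43 s.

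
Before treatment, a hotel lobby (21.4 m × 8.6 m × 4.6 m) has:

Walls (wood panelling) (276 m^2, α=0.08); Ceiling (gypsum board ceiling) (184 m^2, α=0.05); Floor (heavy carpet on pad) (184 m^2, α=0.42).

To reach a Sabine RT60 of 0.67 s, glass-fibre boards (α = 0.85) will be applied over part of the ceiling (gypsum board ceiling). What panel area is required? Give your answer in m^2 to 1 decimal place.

118.6

Summing Sᵢαᵢ: 22.080 + 9.200 + 77.280 → A₁ = 108.560 sabins.
V = 846.584 m³. Target absorption A₂ = 0.161 × 846.584 / 0.67 = 203.433 sabins.
Absorption to add: 203.433 − 108.560 = 94.873 sabins.
Net gain per m^2: Δα = 0.85 − 0.05 = 0.80.
Panel area = 94.873 / 0.80 = 118.6 m^2.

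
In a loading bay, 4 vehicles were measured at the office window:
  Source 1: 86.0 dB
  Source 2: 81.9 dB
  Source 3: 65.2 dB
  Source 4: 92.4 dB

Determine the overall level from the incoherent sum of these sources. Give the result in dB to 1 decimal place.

93.6 dB

Converting to relative power and adding: 10^(86.0/10) + 10^(81.9/10) + 10^(65.2/10) + 10^(92.4/10) = 2.294e+09.
Combined level = 10 log₁₀(2.294e+09) = 93.6 dB.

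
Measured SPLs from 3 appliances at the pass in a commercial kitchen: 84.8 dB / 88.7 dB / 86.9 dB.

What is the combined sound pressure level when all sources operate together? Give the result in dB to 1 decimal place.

91.9 dB

Converting to relative power and adding: 10^(84.8/10) + 10^(88.7/10) + 10^(86.9/10) = 1.533e+09.
Back to dB: 10·log₁₀ Σ = 91.9 dB.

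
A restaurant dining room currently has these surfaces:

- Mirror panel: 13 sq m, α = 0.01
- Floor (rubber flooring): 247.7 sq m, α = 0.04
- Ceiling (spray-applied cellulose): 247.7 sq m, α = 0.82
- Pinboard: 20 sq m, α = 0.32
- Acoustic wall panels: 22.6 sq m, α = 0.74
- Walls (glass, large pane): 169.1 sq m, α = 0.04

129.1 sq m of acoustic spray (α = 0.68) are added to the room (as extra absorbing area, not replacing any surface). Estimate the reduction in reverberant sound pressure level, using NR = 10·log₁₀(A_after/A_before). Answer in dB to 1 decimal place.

Total absorption A_before = 13*0.01 + 247.7*0.04 + 247.7*0.82 + 20*0.32 + 22.6*0.74 + 169.1*0.04
  = 0.130 + 9.908 + 203.114 + 6.400 + 16.724 + 6.764 = 243.040 sq m sabins.
Treatment contributes 129.1·0.68 = 87.788 sabins.
New total A_after = 330.828 sabins.
Reduction = 10 log₁₀(A_after/A_before) = 10 log₁₀(1.3612) = 1.3 dB.

1.3 dB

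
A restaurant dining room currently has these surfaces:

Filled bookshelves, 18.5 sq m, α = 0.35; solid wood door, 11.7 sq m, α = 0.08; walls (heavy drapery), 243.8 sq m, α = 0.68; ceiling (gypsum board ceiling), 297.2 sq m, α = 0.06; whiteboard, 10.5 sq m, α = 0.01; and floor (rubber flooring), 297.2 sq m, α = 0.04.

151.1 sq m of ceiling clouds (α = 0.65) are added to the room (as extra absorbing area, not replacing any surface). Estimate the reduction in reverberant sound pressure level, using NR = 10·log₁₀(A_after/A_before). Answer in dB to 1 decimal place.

Equivalent absorption area: A_before = 18.5×0.35 + 11.7×0.08 + 243.8×0.68 + 297.2×0.06 + 10.5×0.01 + 297.2×0.04 = 203.020 sq m.
Added absorption = 151.1 × 0.65 = 98.215 sabins.
A_after = 203.020 + 98.215 = 301.235 sabins.
NR = 10·log₁₀(301.235/203.020) = 1.7 dB.

1.7 dB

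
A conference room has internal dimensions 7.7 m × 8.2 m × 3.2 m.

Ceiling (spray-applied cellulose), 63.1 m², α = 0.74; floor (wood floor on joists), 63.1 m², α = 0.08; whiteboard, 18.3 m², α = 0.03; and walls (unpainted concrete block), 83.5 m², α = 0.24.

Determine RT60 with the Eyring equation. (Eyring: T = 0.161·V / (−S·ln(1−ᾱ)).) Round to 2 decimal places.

0.37 s

S = Σ Sᵢ = 228.0 m².
Σ(Sᵢαᵢ) = 63.1×0.74 + 63.1×0.08 + 18.3×0.03 + 83.5×0.24 = 72.331.
Mean coefficient ᾱ = A/S = 0.3172.
Eyring denominator: −S ln(1−ᾱ) = 86.994.
V = 7.7 × 8.2 × 3.2 = 202.048 m³.
T = 0.161·V/[−S·ln(1−ᾱ)] = 0.161·202.048/86.994 = 0.37 s.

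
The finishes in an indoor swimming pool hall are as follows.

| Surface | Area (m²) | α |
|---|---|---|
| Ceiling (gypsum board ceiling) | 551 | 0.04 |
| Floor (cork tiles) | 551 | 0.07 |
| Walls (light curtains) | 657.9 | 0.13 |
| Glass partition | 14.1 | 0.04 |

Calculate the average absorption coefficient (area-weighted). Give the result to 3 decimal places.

Total surface area S = 1774.0 m².
Σ(Sᵢαᵢ) = 551×0.04 + 551×0.07 + 657.9×0.13 + 14.1×0.04 = 146.701.
ᾱ = 146.701 / 1774.0 = 0.083.

0.083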